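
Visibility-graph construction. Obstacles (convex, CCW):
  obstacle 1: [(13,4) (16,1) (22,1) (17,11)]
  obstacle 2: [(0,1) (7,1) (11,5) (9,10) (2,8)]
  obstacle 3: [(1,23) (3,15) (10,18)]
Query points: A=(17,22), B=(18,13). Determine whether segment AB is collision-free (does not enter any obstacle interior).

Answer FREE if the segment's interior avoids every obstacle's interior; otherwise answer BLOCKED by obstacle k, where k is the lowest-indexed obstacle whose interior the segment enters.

Obstacle 1 [(13,4) (16,1) (22,1) (17,11)]:
  edge (13,4)–(16,1): clear
  edge (16,1)–(22,1): clear
  edge (22,1)–(17,11): clear
  edge (17,11)–(13,4): clear
  midpoint (35/2,35/2) outside
  → clear
Obstacle 2 [(0,1) (7,1) (11,5) (9,10) (2,8)]:
  edge (0,1)–(7,1): clear
  edge (7,1)–(11,5): clear
  edge (11,5)–(9,10): clear
  edge (9,10)–(2,8): clear
  edge (2,8)–(0,1): clear
  midpoint (35/2,35/2) outside
  → clear
Obstacle 3 [(1,23) (3,15) (10,18)]:
  edge (1,23)–(3,15): clear
  edge (3,15)–(10,18): clear
  edge (10,18)–(1,23): clear
  midpoint (35/2,35/2) outside
  → clear

FREE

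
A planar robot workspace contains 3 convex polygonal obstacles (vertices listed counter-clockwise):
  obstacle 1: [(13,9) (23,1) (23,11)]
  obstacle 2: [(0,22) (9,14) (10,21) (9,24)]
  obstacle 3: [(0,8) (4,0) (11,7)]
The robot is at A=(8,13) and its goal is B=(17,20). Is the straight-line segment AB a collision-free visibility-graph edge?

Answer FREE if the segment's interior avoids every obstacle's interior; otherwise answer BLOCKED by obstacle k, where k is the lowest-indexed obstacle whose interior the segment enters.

FREE

Obstacle 1 [(13,9) (23,1) (23,11)]:
  edge (13,9)–(23,1): clear
  edge (23,1)–(23,11): clear
  edge (23,11)–(13,9): clear
  midpoint (25/2,33/2) outside
  → clear
Obstacle 2 [(0,22) (9,14) (10,21) (9,24)]:
  edge (0,22)–(9,14): clear
  edge (9,14)–(10,21): clear
  edge (10,21)–(9,24): clear
  edge (9,24)–(0,22): clear
  midpoint (25/2,33/2) outside
  → clear
Obstacle 3 [(0,8) (4,0) (11,7)]:
  edge (0,8)–(4,0): clear
  edge (4,0)–(11,7): clear
  edge (11,7)–(0,8): clear
  midpoint (25/2,33/2) outside
  → clear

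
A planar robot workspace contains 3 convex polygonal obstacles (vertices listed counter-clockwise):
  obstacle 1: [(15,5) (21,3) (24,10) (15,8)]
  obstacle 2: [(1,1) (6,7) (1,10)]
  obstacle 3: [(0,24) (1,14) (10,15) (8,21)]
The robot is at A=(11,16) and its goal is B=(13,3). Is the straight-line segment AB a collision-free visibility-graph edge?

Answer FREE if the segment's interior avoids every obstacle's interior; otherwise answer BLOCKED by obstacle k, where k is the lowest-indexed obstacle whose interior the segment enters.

Obstacle 1 [(15,5) (21,3) (24,10) (15,8)]:
  edge (15,5)–(21,3): clear
  edge (21,3)–(24,10): clear
  edge (24,10)–(15,8): clear
  edge (15,8)–(15,5): clear
  midpoint (12,19/2) outside
  → clear
Obstacle 2 [(1,1) (6,7) (1,10)]:
  edge (1,1)–(6,7): clear
  edge (6,7)–(1,10): clear
  edge (1,10)–(1,1): clear
  midpoint (12,19/2) outside
  → clear
Obstacle 3 [(0,24) (1,14) (10,15) (8,21)]:
  edge (0,24)–(1,14): clear
  edge (1,14)–(10,15): clear
  edge (10,15)–(8,21): clear
  edge (8,21)–(0,24): clear
  midpoint (12,19/2) outside
  → clear

FREE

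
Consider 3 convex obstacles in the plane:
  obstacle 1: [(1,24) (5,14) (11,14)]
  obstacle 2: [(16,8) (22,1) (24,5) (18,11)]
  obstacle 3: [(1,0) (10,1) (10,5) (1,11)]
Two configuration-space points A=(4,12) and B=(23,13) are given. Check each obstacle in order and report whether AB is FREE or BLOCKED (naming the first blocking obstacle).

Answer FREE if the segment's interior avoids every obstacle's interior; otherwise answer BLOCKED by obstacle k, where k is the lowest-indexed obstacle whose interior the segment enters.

Obstacle 1 [(1,24) (5,14) (11,14)]:
  edge (1,24)–(5,14): clear
  edge (5,14)–(11,14): clear
  edge (11,14)–(1,24): clear
  midpoint (27/2,25/2) outside
  → clear
Obstacle 2 [(16,8) (22,1) (24,5) (18,11)]:
  edge (16,8)–(22,1): clear
  edge (22,1)–(24,5): clear
  edge (24,5)–(18,11): clear
  edge (18,11)–(16,8): clear
  midpoint (27/2,25/2) outside
  → clear
Obstacle 3 [(1,0) (10,1) (10,5) (1,11)]:
  edge (1,0)–(10,1): clear
  edge (10,1)–(10,5): clear
  edge (10,5)–(1,11): clear
  edge (1,11)–(1,0): clear
  midpoint (27/2,25/2) outside
  → clear

FREE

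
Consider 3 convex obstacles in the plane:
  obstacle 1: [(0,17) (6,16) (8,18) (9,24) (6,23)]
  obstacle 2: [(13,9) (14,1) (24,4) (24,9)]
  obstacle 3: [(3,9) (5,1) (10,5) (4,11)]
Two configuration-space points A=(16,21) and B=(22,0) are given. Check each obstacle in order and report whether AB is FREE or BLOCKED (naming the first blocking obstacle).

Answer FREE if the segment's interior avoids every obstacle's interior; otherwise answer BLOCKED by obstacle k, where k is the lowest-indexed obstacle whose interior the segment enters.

Obstacle 1 [(0,17) (6,16) (8,18) (9,24) (6,23)]:
  edge (0,17)–(6,16): clear
  edge (6,16)–(8,18): clear
  edge (8,18)–(9,24): clear
  edge (9,24)–(6,23): clear
  edge (6,23)–(0,17): clear
  midpoint (19,21/2) outside
  → clear
Obstacle 2 [(13,9) (14,1) (24,4) (24,9)]:
  edge (13,9)–(14,1): clear
  edge (14,1)–(24,4): crosses AB
  edge (24,4)–(24,9): clear
  edge (24,9)–(13,9): crosses AB
  → BLOCKED
Obstacle 3 [(3,9) (5,1) (10,5) (4,11)]:
  edge (3,9)–(5,1): clear
  edge (5,1)–(10,5): clear
  edge (10,5)–(4,11): clear
  edge (4,11)–(3,9): clear
  midpoint (19,21/2) outside
  → clear

BLOCKED by obstacle 2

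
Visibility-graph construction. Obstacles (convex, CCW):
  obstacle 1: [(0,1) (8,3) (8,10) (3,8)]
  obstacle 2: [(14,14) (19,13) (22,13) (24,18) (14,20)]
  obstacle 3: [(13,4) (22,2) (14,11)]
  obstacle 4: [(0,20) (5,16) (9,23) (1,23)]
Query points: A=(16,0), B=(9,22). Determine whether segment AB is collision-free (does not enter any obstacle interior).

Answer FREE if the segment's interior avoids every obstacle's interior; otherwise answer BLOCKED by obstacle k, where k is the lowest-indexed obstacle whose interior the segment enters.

Obstacle 1 [(0,1) (8,3) (8,10) (3,8)]:
  edge (0,1)–(8,3): clear
  edge (8,3)–(8,10): clear
  edge (8,10)–(3,8): clear
  edge (3,8)–(0,1): clear
  midpoint (25/2,11) outside
  → clear
Obstacle 2 [(14,14) (19,13) (22,13) (24,18) (14,20)]:
  edge (14,14)–(19,13): clear
  edge (19,13)–(22,13): clear
  edge (22,13)–(24,18): clear
  edge (24,18)–(14,20): clear
  edge (14,20)–(14,14): clear
  midpoint (25/2,11) outside
  → clear
Obstacle 3 [(13,4) (22,2) (14,11)]:
  edge (13,4)–(22,2): crosses AB
  edge (22,2)–(14,11): clear
  edge (14,11)–(13,4): crosses AB
  → BLOCKED
Obstacle 4 [(0,20) (5,16) (9,23) (1,23)]:
  edge (0,20)–(5,16): clear
  edge (5,16)–(9,23): clear
  edge (9,23)–(1,23): clear
  edge (1,23)–(0,20): clear
  midpoint (25/2,11) outside
  → clear

BLOCKED by obstacle 3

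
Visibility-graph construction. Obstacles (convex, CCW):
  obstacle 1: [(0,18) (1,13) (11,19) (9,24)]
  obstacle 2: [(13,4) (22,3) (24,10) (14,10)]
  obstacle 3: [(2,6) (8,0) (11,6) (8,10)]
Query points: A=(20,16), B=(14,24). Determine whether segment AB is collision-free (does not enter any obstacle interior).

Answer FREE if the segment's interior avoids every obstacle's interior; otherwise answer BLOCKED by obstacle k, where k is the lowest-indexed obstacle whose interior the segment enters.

FREE

Obstacle 1 [(0,18) (1,13) (11,19) (9,24)]:
  edge (0,18)–(1,13): clear
  edge (1,13)–(11,19): clear
  edge (11,19)–(9,24): clear
  edge (9,24)–(0,18): clear
  midpoint (17,20) outside
  → clear
Obstacle 2 [(13,4) (22,3) (24,10) (14,10)]:
  edge (13,4)–(22,3): clear
  edge (22,3)–(24,10): clear
  edge (24,10)–(14,10): clear
  edge (14,10)–(13,4): clear
  midpoint (17,20) outside
  → clear
Obstacle 3 [(2,6) (8,0) (11,6) (8,10)]:
  edge (2,6)–(8,0): clear
  edge (8,0)–(11,6): clear
  edge (11,6)–(8,10): clear
  edge (8,10)–(2,6): clear
  midpoint (17,20) outside
  → clear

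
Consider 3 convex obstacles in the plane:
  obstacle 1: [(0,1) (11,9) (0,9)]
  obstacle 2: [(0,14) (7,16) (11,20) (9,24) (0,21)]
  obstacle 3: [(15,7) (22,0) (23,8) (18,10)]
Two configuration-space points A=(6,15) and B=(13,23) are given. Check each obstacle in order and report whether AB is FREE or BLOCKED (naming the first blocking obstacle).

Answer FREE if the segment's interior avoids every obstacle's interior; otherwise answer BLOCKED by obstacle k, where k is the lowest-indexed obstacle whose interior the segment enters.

Obstacle 1 [(0,1) (11,9) (0,9)]:
  edge (0,1)–(11,9): clear
  edge (11,9)–(0,9): clear
  edge (0,9)–(0,1): clear
  midpoint (19/2,19) outside
  → clear
Obstacle 2 [(0,14) (7,16) (11,20) (9,24) (0,21)]:
  edge (0,14)–(7,16): crosses AB
  edge (7,16)–(11,20): clear
  edge (11,20)–(9,24): crosses AB
  edge (9,24)–(0,21): clear
  edge (0,21)–(0,14): clear
  → BLOCKED
Obstacle 3 [(15,7) (22,0) (23,8) (18,10)]:
  edge (15,7)–(22,0): clear
  edge (22,0)–(23,8): clear
  edge (23,8)–(18,10): clear
  edge (18,10)–(15,7): clear
  midpoint (19/2,19) outside
  → clear

BLOCKED by obstacle 2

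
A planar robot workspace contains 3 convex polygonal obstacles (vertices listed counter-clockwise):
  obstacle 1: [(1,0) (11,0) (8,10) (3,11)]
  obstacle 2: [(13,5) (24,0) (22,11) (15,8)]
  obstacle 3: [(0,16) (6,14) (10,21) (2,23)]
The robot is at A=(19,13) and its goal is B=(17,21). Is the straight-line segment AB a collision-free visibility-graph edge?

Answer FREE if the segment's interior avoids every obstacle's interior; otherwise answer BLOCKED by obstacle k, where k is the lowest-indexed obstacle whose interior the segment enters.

Obstacle 1 [(1,0) (11,0) (8,10) (3,11)]:
  edge (1,0)–(11,0): clear
  edge (11,0)–(8,10): clear
  edge (8,10)–(3,11): clear
  edge (3,11)–(1,0): clear
  midpoint (18,17) outside
  → clear
Obstacle 2 [(13,5) (24,0) (22,11) (15,8)]:
  edge (13,5)–(24,0): clear
  edge (24,0)–(22,11): clear
  edge (22,11)–(15,8): clear
  edge (15,8)–(13,5): clear
  midpoint (18,17) outside
  → clear
Obstacle 3 [(0,16) (6,14) (10,21) (2,23)]:
  edge (0,16)–(6,14): clear
  edge (6,14)–(10,21): clear
  edge (10,21)–(2,23): clear
  edge (2,23)–(0,16): clear
  midpoint (18,17) outside
  → clear

FREE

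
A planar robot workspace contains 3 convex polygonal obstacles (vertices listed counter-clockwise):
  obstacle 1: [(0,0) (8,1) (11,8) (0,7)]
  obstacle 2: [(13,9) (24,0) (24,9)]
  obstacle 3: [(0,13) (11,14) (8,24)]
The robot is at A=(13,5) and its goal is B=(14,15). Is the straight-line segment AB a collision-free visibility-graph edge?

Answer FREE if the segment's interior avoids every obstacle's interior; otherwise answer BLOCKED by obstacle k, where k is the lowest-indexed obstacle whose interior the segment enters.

Obstacle 1 [(0,0) (8,1) (11,8) (0,7)]:
  edge (0,0)–(8,1): clear
  edge (8,1)–(11,8): clear
  edge (11,8)–(0,7): clear
  edge (0,7)–(0,0): clear
  midpoint (27/2,10) outside
  → clear
Obstacle 2 [(13,9) (24,0) (24,9)]:
  edge (13,9)–(24,0): crosses AB
  edge (24,0)–(24,9): clear
  edge (24,9)–(13,9): crosses AB
  → BLOCKED
Obstacle 3 [(0,13) (11,14) (8,24)]:
  edge (0,13)–(11,14): clear
  edge (11,14)–(8,24): clear
  edge (8,24)–(0,13): clear
  midpoint (27/2,10) outside
  → clear

BLOCKED by obstacle 2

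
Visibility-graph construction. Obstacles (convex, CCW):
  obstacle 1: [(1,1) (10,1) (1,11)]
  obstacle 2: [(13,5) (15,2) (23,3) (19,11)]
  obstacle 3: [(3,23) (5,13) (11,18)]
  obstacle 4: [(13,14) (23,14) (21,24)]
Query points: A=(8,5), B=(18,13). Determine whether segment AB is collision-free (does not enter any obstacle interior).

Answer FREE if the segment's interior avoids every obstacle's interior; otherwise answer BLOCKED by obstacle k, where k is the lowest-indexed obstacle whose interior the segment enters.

Obstacle 1 [(1,1) (10,1) (1,11)]:
  edge (1,1)–(10,1): clear
  edge (10,1)–(1,11): clear
  edge (1,11)–(1,1): clear
  midpoint (13,9) outside
  → clear
Obstacle 2 [(13,5) (15,2) (23,3) (19,11)]:
  edge (13,5)–(15,2): clear
  edge (15,2)–(23,3): clear
  edge (23,3)–(19,11): clear
  edge (19,11)–(13,5): clear
  midpoint (13,9) outside
  → clear
Obstacle 3 [(3,23) (5,13) (11,18)]:
  edge (3,23)–(5,13): clear
  edge (5,13)–(11,18): clear
  edge (11,18)–(3,23): clear
  midpoint (13,9) outside
  → clear
Obstacle 4 [(13,14) (23,14) (21,24)]:
  edge (13,14)–(23,14): clear
  edge (23,14)–(21,24): clear
  edge (21,24)–(13,14): clear
  midpoint (13,9) outside
  → clear

FREE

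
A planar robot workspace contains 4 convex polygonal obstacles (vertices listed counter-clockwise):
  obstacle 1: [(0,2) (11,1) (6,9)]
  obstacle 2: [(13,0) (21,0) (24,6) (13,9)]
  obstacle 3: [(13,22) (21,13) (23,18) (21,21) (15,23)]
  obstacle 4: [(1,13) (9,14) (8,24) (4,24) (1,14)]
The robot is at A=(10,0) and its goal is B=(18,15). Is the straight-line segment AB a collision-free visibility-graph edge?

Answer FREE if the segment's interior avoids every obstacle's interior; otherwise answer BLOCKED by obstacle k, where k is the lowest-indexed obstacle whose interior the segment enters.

BLOCKED by obstacle 1

Obstacle 1 [(0,2) (11,1) (6,9)]:
  edge (0,2)–(11,1): crosses AB
  edge (11,1)–(6,9): crosses AB
  edge (6,9)–(0,2): clear
  → BLOCKED
Obstacle 2 [(13,0) (21,0) (24,6) (13,9)]:
  edge (13,0)–(21,0): clear
  edge (21,0)–(24,6): clear
  edge (24,6)–(13,9): crosses AB
  edge (13,9)–(13,0): crosses AB
  → BLOCKED
Obstacle 3 [(13,22) (21,13) (23,18) (21,21) (15,23)]:
  edge (13,22)–(21,13): clear
  edge (21,13)–(23,18): clear
  edge (23,18)–(21,21): clear
  edge (21,21)–(15,23): clear
  edge (15,23)–(13,22): clear
  midpoint (14,15/2) outside
  → clear
Obstacle 4 [(1,13) (9,14) (8,24) (4,24) (1,14)]:
  edge (1,13)–(9,14): clear
  edge (9,14)–(8,24): clear
  edge (8,24)–(4,24): clear
  edge (4,24)–(1,14): clear
  edge (1,14)–(1,13): clear
  midpoint (14,15/2) outside
  → clear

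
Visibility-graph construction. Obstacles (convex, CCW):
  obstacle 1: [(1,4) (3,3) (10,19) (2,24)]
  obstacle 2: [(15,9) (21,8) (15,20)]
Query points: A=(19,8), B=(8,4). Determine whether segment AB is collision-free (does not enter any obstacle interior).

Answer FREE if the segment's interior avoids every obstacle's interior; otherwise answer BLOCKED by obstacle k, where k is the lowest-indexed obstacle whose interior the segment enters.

Obstacle 1 [(1,4) (3,3) (10,19) (2,24)]:
  edge (1,4)–(3,3): clear
  edge (3,3)–(10,19): clear
  edge (10,19)–(2,24): clear
  edge (2,24)–(1,4): clear
  midpoint (27/2,6) outside
  → clear
Obstacle 2 [(15,9) (21,8) (15,20)]:
  edge (15,9)–(21,8): clear
  edge (21,8)–(15,20): clear
  edge (15,20)–(15,9): clear
  midpoint (27/2,6) outside
  → clear

FREE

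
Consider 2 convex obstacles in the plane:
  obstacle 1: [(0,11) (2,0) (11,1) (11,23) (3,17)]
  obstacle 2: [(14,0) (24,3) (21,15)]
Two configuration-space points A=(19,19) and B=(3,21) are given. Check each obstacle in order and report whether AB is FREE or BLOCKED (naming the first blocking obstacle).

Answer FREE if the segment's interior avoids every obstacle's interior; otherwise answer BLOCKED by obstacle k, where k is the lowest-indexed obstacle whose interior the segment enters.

Obstacle 1 [(0,11) (2,0) (11,1) (11,23) (3,17)]:
  edge (0,11)–(2,0): clear
  edge (2,0)–(11,1): clear
  edge (11,1)–(11,23): crosses AB
  edge (11,23)–(3,17): crosses AB
  edge (3,17)–(0,11): clear
  → BLOCKED
Obstacle 2 [(14,0) (24,3) (21,15)]:
  edge (14,0)–(24,3): clear
  edge (24,3)–(21,15): clear
  edge (21,15)–(14,0): clear
  midpoint (11,20) outside
  → clear

BLOCKED by obstacle 1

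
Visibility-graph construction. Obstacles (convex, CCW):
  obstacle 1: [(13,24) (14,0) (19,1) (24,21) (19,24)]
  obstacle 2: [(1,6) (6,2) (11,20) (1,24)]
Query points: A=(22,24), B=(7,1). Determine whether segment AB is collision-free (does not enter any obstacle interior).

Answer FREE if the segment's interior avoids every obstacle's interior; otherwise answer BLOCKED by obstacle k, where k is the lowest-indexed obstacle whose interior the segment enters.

Obstacle 1 [(13,24) (14,0) (19,1) (24,21) (19,24)]:
  edge (13,24)–(14,0): crosses AB
  edge (14,0)–(19,1): clear
  edge (19,1)–(24,21): clear
  edge (24,21)–(19,24): crosses AB
  edge (19,24)–(13,24): clear
  → BLOCKED
Obstacle 2 [(1,6) (6,2) (11,20) (1,24)]:
  edge (1,6)–(6,2): clear
  edge (6,2)–(11,20): clear
  edge (11,20)–(1,24): clear
  edge (1,24)–(1,6): clear
  midpoint (29/2,25/2) outside
  → clear

BLOCKED by obstacle 1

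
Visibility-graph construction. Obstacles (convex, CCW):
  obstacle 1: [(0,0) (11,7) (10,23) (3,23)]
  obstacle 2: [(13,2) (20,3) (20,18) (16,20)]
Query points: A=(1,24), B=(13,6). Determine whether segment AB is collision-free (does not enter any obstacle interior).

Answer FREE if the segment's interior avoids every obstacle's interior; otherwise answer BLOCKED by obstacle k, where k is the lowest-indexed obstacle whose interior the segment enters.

Obstacle 1 [(0,0) (11,7) (10,23) (3,23)]:
  edge (0,0)–(11,7): clear
  edge (11,7)–(10,23): crosses AB
  edge (10,23)–(3,23): clear
  edge (3,23)–(0,0): crosses AB
  → BLOCKED
Obstacle 2 [(13,2) (20,3) (20,18) (16,20)]:
  edge (13,2)–(20,3): clear
  edge (20,3)–(20,18): clear
  edge (20,18)–(16,20): clear
  edge (16,20)–(13,2): clear
  midpoint (7,15) outside
  → clear

BLOCKED by obstacle 1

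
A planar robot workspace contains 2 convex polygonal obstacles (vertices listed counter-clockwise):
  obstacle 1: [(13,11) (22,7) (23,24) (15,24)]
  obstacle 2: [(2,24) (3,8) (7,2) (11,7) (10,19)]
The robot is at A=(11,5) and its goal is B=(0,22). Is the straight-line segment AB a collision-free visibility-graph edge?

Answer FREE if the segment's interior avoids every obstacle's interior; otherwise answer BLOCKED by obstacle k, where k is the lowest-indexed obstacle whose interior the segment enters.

Obstacle 1 [(13,11) (22,7) (23,24) (15,24)]:
  edge (13,11)–(22,7): clear
  edge (22,7)–(23,24): clear
  edge (23,24)–(15,24): clear
  edge (15,24)–(13,11): clear
  midpoint (11/2,27/2) outside
  → clear
Obstacle 2 [(2,24) (3,8) (7,2) (11,7) (10,19)]:
  edge (2,24)–(3,8): crosses AB
  edge (3,8)–(7,2): clear
  edge (7,2)–(11,7): crosses AB
  edge (11,7)–(10,19): clear
  edge (10,19)–(2,24): clear
  → BLOCKED

BLOCKED by obstacle 2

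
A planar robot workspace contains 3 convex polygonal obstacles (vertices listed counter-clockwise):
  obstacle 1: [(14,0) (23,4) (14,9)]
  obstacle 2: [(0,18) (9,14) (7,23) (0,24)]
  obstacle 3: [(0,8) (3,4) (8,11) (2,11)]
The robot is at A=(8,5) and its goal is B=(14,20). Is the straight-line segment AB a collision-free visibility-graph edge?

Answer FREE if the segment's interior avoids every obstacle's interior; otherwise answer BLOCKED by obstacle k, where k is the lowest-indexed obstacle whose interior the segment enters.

FREE

Obstacle 1 [(14,0) (23,4) (14,9)]:
  edge (14,0)–(23,4): clear
  edge (23,4)–(14,9): clear
  edge (14,9)–(14,0): clear
  midpoint (11,25/2) outside
  → clear
Obstacle 2 [(0,18) (9,14) (7,23) (0,24)]:
  edge (0,18)–(9,14): clear
  edge (9,14)–(7,23): clear
  edge (7,23)–(0,24): clear
  edge (0,24)–(0,18): clear
  midpoint (11,25/2) outside
  → clear
Obstacle 3 [(0,8) (3,4) (8,11) (2,11)]:
  edge (0,8)–(3,4): clear
  edge (3,4)–(8,11): clear
  edge (8,11)–(2,11): clear
  edge (2,11)–(0,8): clear
  midpoint (11,25/2) outside
  → clear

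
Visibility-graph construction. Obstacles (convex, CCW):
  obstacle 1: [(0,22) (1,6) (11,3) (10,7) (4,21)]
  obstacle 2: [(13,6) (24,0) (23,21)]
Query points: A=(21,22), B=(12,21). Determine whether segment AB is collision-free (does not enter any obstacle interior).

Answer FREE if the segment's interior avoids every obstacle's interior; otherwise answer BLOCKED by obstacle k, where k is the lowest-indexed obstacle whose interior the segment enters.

FREE

Obstacle 1 [(0,22) (1,6) (11,3) (10,7) (4,21)]:
  edge (0,22)–(1,6): clear
  edge (1,6)–(11,3): clear
  edge (11,3)–(10,7): clear
  edge (10,7)–(4,21): clear
  edge (4,21)–(0,22): clear
  midpoint (33/2,43/2) outside
  → clear
Obstacle 2 [(13,6) (24,0) (23,21)]:
  edge (13,6)–(24,0): clear
  edge (24,0)–(23,21): clear
  edge (23,21)–(13,6): clear
  midpoint (33/2,43/2) outside
  → clear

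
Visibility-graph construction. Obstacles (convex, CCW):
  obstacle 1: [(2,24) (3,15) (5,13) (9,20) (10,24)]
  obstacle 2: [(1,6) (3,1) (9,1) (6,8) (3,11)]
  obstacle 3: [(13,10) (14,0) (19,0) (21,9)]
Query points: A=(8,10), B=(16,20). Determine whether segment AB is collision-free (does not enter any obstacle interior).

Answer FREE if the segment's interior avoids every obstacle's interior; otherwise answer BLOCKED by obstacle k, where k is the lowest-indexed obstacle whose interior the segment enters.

FREE

Obstacle 1 [(2,24) (3,15) (5,13) (9,20) (10,24)]:
  edge (2,24)–(3,15): clear
  edge (3,15)–(5,13): clear
  edge (5,13)–(9,20): clear
  edge (9,20)–(10,24): clear
  edge (10,24)–(2,24): clear
  midpoint (12,15) outside
  → clear
Obstacle 2 [(1,6) (3,1) (9,1) (6,8) (3,11)]:
  edge (1,6)–(3,1): clear
  edge (3,1)–(9,1): clear
  edge (9,1)–(6,8): clear
  edge (6,8)–(3,11): clear
  edge (3,11)–(1,6): clear
  midpoint (12,15) outside
  → clear
Obstacle 3 [(13,10) (14,0) (19,0) (21,9)]:
  edge (13,10)–(14,0): clear
  edge (14,0)–(19,0): clear
  edge (19,0)–(21,9): clear
  edge (21,9)–(13,10): clear
  midpoint (12,15) outside
  → clear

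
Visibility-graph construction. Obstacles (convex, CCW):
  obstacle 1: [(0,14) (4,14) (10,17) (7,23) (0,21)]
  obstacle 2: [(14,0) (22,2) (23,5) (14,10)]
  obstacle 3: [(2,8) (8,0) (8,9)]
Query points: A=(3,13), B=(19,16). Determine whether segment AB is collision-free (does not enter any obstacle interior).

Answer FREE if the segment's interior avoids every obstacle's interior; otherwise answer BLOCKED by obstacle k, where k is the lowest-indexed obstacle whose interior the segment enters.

FREE

Obstacle 1 [(0,14) (4,14) (10,17) (7,23) (0,21)]:
  edge (0,14)–(4,14): clear
  edge (4,14)–(10,17): clear
  edge (10,17)–(7,23): clear
  edge (7,23)–(0,21): clear
  edge (0,21)–(0,14): clear
  midpoint (11,29/2) outside
  → clear
Obstacle 2 [(14,0) (22,2) (23,5) (14,10)]:
  edge (14,0)–(22,2): clear
  edge (22,2)–(23,5): clear
  edge (23,5)–(14,10): clear
  edge (14,10)–(14,0): clear
  midpoint (11,29/2) outside
  → clear
Obstacle 3 [(2,8) (8,0) (8,9)]:
  edge (2,8)–(8,0): clear
  edge (8,0)–(8,9): clear
  edge (8,9)–(2,8): clear
  midpoint (11,29/2) outside
  → clear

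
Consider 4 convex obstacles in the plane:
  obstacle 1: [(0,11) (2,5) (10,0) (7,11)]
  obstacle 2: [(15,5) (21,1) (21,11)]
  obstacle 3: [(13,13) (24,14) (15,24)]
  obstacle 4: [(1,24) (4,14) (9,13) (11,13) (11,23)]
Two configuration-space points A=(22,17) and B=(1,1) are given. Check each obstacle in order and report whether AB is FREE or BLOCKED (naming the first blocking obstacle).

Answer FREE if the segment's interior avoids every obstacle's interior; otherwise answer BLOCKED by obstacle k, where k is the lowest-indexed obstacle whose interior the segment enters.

BLOCKED by obstacle 1

Obstacle 1 [(0,11) (2,5) (10,0) (7,11)]:
  edge (0,11)–(2,5): clear
  edge (2,5)–(10,0): crosses AB
  edge (10,0)–(7,11): crosses AB
  edge (7,11)–(0,11): clear
  → BLOCKED
Obstacle 2 [(15,5) (21,1) (21,11)]:
  edge (15,5)–(21,1): clear
  edge (21,1)–(21,11): clear
  edge (21,11)–(15,5): clear
  midpoint (23/2,9) outside
  → clear
Obstacle 3 [(13,13) (24,14) (15,24)]:
  edge (13,13)–(24,14): crosses AB
  edge (24,14)–(15,24): crosses AB
  edge (15,24)–(13,13): clear
  → BLOCKED
Obstacle 4 [(1,24) (4,14) (9,13) (11,13) (11,23)]:
  edge (1,24)–(4,14): clear
  edge (4,14)–(9,13): clear
  edge (9,13)–(11,13): clear
  edge (11,13)–(11,23): clear
  edge (11,23)–(1,24): clear
  midpoint (23/2,9) outside
  → clear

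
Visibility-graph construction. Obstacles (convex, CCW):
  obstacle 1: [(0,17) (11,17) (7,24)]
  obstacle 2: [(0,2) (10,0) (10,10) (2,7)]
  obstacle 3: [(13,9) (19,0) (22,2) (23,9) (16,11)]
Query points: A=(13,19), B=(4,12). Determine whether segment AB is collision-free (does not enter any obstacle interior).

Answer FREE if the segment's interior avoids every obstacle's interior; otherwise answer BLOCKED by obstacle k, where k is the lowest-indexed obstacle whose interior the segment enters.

Obstacle 1 [(0,17) (11,17) (7,24)]:
  edge (0,17)–(11,17): crosses AB
  edge (11,17)–(7,24): crosses AB
  edge (7,24)–(0,17): clear
  → BLOCKED
Obstacle 2 [(0,2) (10,0) (10,10) (2,7)]:
  edge (0,2)–(10,0): clear
  edge (10,0)–(10,10): clear
  edge (10,10)–(2,7): clear
  edge (2,7)–(0,2): clear
  midpoint (17/2,31/2) outside
  → clear
Obstacle 3 [(13,9) (19,0) (22,2) (23,9) (16,11)]:
  edge (13,9)–(19,0): clear
  edge (19,0)–(22,2): clear
  edge (22,2)–(23,9): clear
  edge (23,9)–(16,11): clear
  edge (16,11)–(13,9): clear
  midpoint (17/2,31/2) outside
  → clear

BLOCKED by obstacle 1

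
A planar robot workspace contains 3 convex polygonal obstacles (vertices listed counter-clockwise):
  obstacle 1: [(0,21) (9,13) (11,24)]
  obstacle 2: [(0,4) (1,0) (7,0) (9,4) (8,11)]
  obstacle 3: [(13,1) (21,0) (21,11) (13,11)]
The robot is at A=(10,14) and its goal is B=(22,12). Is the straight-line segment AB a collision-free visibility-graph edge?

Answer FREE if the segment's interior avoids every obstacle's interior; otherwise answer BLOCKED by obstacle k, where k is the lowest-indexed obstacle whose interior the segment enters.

FREE

Obstacle 1 [(0,21) (9,13) (11,24)]:
  edge (0,21)–(9,13): clear
  edge (9,13)–(11,24): clear
  edge (11,24)–(0,21): clear
  midpoint (16,13) outside
  → clear
Obstacle 2 [(0,4) (1,0) (7,0) (9,4) (8,11)]:
  edge (0,4)–(1,0): clear
  edge (1,0)–(7,0): clear
  edge (7,0)–(9,4): clear
  edge (9,4)–(8,11): clear
  edge (8,11)–(0,4): clear
  midpoint (16,13) outside
  → clear
Obstacle 3 [(13,1) (21,0) (21,11) (13,11)]:
  edge (13,1)–(21,0): clear
  edge (21,0)–(21,11): clear
  edge (21,11)–(13,11): clear
  edge (13,11)–(13,1): clear
  midpoint (16,13) outside
  → clear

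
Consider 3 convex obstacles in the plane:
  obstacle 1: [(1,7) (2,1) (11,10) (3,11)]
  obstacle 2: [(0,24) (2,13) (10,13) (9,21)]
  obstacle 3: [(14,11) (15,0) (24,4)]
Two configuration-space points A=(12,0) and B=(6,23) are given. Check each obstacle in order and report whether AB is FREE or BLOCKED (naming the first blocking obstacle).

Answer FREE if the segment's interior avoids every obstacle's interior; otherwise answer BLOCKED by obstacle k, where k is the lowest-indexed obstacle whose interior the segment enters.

Obstacle 1 [(1,7) (2,1) (11,10) (3,11)]:
  edge (1,7)–(2,1): clear
  edge (2,1)–(11,10): crosses AB
  edge (11,10)–(3,11): crosses AB
  edge (3,11)–(1,7): clear
  → BLOCKED
Obstacle 2 [(0,24) (2,13) (10,13) (9,21)]:
  edge (0,24)–(2,13): clear
  edge (2,13)–(10,13): crosses AB
  edge (10,13)–(9,21): clear
  edge (9,21)–(0,24): crosses AB
  → BLOCKED
Obstacle 3 [(14,11) (15,0) (24,4)]:
  edge (14,11)–(15,0): clear
  edge (15,0)–(24,4): clear
  edge (24,4)–(14,11): clear
  midpoint (9,23/2) outside
  → clear

BLOCKED by obstacle 1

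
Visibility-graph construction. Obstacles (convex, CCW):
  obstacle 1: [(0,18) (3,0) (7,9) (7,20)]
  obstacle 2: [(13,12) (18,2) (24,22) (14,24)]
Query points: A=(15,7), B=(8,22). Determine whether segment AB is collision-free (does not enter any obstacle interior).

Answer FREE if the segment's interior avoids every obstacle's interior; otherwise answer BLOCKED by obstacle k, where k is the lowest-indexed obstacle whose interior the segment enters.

Obstacle 1 [(0,18) (3,0) (7,9) (7,20)]:
  edge (0,18)–(3,0): clear
  edge (3,0)–(7,9): clear
  edge (7,9)–(7,20): clear
  edge (7,20)–(0,18): clear
  midpoint (23/2,29/2) outside
  → clear
Obstacle 2 [(13,12) (18,2) (24,22) (14,24)]:
  edge (13,12)–(18,2): clear
  edge (18,2)–(24,22): clear
  edge (24,22)–(14,24): clear
  edge (14,24)–(13,12): clear
  midpoint (23/2,29/2) outside
  → clear

FREE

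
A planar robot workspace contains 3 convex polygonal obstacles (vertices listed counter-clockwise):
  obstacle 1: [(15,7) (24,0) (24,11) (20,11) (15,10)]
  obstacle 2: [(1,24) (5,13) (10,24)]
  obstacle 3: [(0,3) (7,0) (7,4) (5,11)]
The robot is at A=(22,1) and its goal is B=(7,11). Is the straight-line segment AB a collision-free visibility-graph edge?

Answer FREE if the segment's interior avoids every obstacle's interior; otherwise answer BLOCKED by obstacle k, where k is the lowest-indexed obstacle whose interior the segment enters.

Obstacle 1 [(15,7) (24,0) (24,11) (20,11) (15,10)]:
  edge (15,7)–(24,0): clear
  edge (24,0)–(24,11): clear
  edge (24,11)–(20,11): clear
  edge (20,11)–(15,10): clear
  edge (15,10)–(15,7): clear
  midpoint (29/2,6) outside
  → clear
Obstacle 2 [(1,24) (5,13) (10,24)]:
  edge (1,24)–(5,13): clear
  edge (5,13)–(10,24): clear
  edge (10,24)–(1,24): clear
  midpoint (29/2,6) outside
  → clear
Obstacle 3 [(0,3) (7,0) (7,4) (5,11)]:
  edge (0,3)–(7,0): clear
  edge (7,0)–(7,4): clear
  edge (7,4)–(5,11): clear
  edge (5,11)–(0,3): clear
  midpoint (29/2,6) outside
  → clear

FREE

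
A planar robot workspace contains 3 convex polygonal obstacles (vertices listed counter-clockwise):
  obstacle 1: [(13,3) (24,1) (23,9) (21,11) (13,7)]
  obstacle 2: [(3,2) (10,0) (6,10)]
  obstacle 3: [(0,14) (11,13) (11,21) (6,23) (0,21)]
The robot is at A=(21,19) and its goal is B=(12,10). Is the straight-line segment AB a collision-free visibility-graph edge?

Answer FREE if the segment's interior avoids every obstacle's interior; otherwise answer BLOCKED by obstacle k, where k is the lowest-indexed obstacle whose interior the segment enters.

FREE

Obstacle 1 [(13,3) (24,1) (23,9) (21,11) (13,7)]:
  edge (13,3)–(24,1): clear
  edge (24,1)–(23,9): clear
  edge (23,9)–(21,11): clear
  edge (21,11)–(13,7): clear
  edge (13,7)–(13,3): clear
  midpoint (33/2,29/2) outside
  → clear
Obstacle 2 [(3,2) (10,0) (6,10)]:
  edge (3,2)–(10,0): clear
  edge (10,0)–(6,10): clear
  edge (6,10)–(3,2): clear
  midpoint (33/2,29/2) outside
  → clear
Obstacle 3 [(0,14) (11,13) (11,21) (6,23) (0,21)]:
  edge (0,14)–(11,13): clear
  edge (11,13)–(11,21): clear
  edge (11,21)–(6,23): clear
  edge (6,23)–(0,21): clear
  edge (0,21)–(0,14): clear
  midpoint (33/2,29/2) outside
  → clear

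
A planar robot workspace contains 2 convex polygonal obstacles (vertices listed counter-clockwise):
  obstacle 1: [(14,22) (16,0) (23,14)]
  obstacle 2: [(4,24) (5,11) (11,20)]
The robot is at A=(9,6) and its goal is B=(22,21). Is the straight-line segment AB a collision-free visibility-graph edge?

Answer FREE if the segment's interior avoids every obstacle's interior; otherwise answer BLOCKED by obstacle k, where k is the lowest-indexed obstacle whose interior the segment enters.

Obstacle 1 [(14,22) (16,0) (23,14)]:
  edge (14,22)–(16,0): crosses AB
  edge (16,0)–(23,14): clear
  edge (23,14)–(14,22): crosses AB
  → BLOCKED
Obstacle 2 [(4,24) (5,11) (11,20)]:
  edge (4,24)–(5,11): clear
  edge (5,11)–(11,20): clear
  edge (11,20)–(4,24): clear
  midpoint (31/2,27/2) outside
  → clear

BLOCKED by obstacle 1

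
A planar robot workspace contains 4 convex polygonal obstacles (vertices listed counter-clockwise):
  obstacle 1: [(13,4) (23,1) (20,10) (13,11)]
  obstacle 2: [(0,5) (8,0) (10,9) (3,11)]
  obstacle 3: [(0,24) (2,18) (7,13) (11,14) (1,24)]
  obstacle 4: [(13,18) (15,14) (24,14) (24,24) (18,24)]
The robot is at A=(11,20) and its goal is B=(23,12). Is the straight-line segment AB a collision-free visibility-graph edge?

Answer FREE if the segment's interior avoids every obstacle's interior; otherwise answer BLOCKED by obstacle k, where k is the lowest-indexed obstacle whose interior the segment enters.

BLOCKED by obstacle 4

Obstacle 1 [(13,4) (23,1) (20,10) (13,11)]:
  edge (13,4)–(23,1): clear
  edge (23,1)–(20,10): clear
  edge (20,10)–(13,11): clear
  edge (13,11)–(13,4): clear
  midpoint (17,16) outside
  → clear
Obstacle 2 [(0,5) (8,0) (10,9) (3,11)]:
  edge (0,5)–(8,0): clear
  edge (8,0)–(10,9): clear
  edge (10,9)–(3,11): clear
  edge (3,11)–(0,5): clear
  midpoint (17,16) outside
  → clear
Obstacle 3 [(0,24) (2,18) (7,13) (11,14) (1,24)]:
  edge (0,24)–(2,18): clear
  edge (2,18)–(7,13): clear
  edge (7,13)–(11,14): clear
  edge (11,14)–(1,24): clear
  edge (1,24)–(0,24): clear
  midpoint (17,16) outside
  → clear
Obstacle 4 [(13,18) (15,14) (24,14) (24,24) (18,24)]:
  edge (13,18)–(15,14): clear
  edge (15,14)–(24,14): crosses AB
  edge (24,14)–(24,24): clear
  edge (24,24)–(18,24): clear
  edge (18,24)–(13,18): crosses AB
  → BLOCKED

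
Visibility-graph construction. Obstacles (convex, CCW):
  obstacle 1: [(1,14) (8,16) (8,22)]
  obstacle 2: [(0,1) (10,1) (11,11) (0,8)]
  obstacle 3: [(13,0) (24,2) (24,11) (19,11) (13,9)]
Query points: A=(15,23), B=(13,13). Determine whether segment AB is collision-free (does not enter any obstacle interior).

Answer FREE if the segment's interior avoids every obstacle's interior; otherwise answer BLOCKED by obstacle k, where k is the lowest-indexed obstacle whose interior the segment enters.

FREE

Obstacle 1 [(1,14) (8,16) (8,22)]:
  edge (1,14)–(8,16): clear
  edge (8,16)–(8,22): clear
  edge (8,22)–(1,14): clear
  midpoint (14,18) outside
  → clear
Obstacle 2 [(0,1) (10,1) (11,11) (0,8)]:
  edge (0,1)–(10,1): clear
  edge (10,1)–(11,11): clear
  edge (11,11)–(0,8): clear
  edge (0,8)–(0,1): clear
  midpoint (14,18) outside
  → clear
Obstacle 3 [(13,0) (24,2) (24,11) (19,11) (13,9)]:
  edge (13,0)–(24,2): clear
  edge (24,2)–(24,11): clear
  edge (24,11)–(19,11): clear
  edge (19,11)–(13,9): clear
  edge (13,9)–(13,0): clear
  midpoint (14,18) outside
  → clear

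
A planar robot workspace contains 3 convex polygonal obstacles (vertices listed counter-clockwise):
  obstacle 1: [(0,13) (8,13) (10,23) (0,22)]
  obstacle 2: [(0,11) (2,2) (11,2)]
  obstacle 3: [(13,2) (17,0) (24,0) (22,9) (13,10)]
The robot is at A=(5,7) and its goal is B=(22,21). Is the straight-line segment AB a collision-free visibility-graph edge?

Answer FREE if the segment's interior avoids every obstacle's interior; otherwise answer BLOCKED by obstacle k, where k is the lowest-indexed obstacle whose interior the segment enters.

FREE

Obstacle 1 [(0,13) (8,13) (10,23) (0,22)]:
  edge (0,13)–(8,13): clear
  edge (8,13)–(10,23): clear
  edge (10,23)–(0,22): clear
  edge (0,22)–(0,13): clear
  midpoint (27/2,14) outside
  → clear
Obstacle 2 [(0,11) (2,2) (11,2)]:
  edge (0,11)–(2,2): clear
  edge (2,2)–(11,2): clear
  edge (11,2)–(0,11): clear
  midpoint (27/2,14) outside
  → clear
Obstacle 3 [(13,2) (17,0) (24,0) (22,9) (13,10)]:
  edge (13,2)–(17,0): clear
  edge (17,0)–(24,0): clear
  edge (24,0)–(22,9): clear
  edge (22,9)–(13,10): clear
  edge (13,10)–(13,2): clear
  midpoint (27/2,14) outside
  → clear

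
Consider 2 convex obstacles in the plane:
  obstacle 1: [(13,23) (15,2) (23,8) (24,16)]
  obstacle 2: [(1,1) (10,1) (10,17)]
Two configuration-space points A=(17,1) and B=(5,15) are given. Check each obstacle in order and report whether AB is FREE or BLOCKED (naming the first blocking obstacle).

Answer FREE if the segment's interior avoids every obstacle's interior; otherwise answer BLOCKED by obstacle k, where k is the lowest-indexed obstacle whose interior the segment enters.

BLOCKED by obstacle 1

Obstacle 1 [(13,23) (15,2) (23,8) (24,16)]:
  edge (13,23)–(15,2): crosses AB
  edge (15,2)–(23,8): crosses AB
  edge (23,8)–(24,16): clear
  edge (24,16)–(13,23): clear
  → BLOCKED
Obstacle 2 [(1,1) (10,1) (10,17)]:
  edge (1,1)–(10,1): clear
  edge (10,1)–(10,17): crosses AB
  edge (10,17)–(1,1): crosses AB
  → BLOCKED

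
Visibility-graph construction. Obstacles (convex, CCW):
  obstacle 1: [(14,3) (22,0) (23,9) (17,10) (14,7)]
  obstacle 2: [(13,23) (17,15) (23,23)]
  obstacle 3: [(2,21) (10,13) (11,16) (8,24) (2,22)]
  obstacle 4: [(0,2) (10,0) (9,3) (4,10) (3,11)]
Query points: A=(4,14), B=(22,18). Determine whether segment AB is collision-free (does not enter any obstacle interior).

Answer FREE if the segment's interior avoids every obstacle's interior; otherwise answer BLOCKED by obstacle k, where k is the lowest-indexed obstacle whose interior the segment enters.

BLOCKED by obstacle 2

Obstacle 1 [(14,3) (22,0) (23,9) (17,10) (14,7)]:
  edge (14,3)–(22,0): clear
  edge (22,0)–(23,9): clear
  edge (23,9)–(17,10): clear
  edge (17,10)–(14,7): clear
  edge (14,7)–(14,3): clear
  midpoint (13,16) outside
  → clear
Obstacle 2 [(13,23) (17,15) (23,23)]:
  edge (13,23)–(17,15): crosses AB
  edge (17,15)–(23,23): crosses AB
  edge (23,23)–(13,23): clear
  → BLOCKED
Obstacle 3 [(2,21) (10,13) (11,16) (8,24) (2,22)]:
  edge (2,21)–(10,13): crosses AB
  edge (10,13)–(11,16): crosses AB
  edge (11,16)–(8,24): clear
  edge (8,24)–(2,22): clear
  edge (2,22)–(2,21): clear
  → BLOCKED
Obstacle 4 [(0,2) (10,0) (9,3) (4,10) (3,11)]:
  edge (0,2)–(10,0): clear
  edge (10,0)–(9,3): clear
  edge (9,3)–(4,10): clear
  edge (4,10)–(3,11): clear
  edge (3,11)–(0,2): clear
  midpoint (13,16) outside
  → clear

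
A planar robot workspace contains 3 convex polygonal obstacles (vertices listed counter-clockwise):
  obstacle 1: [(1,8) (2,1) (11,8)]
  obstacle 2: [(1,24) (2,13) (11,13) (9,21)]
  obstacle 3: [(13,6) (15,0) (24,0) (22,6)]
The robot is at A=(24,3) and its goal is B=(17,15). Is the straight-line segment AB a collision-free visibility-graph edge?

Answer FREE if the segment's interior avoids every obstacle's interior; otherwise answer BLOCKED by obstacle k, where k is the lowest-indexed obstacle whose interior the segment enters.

FREE

Obstacle 1 [(1,8) (2,1) (11,8)]:
  edge (1,8)–(2,1): clear
  edge (2,1)–(11,8): clear
  edge (11,8)–(1,8): clear
  midpoint (41/2,9) outside
  → clear
Obstacle 2 [(1,24) (2,13) (11,13) (9,21)]:
  edge (1,24)–(2,13): clear
  edge (2,13)–(11,13): clear
  edge (11,13)–(9,21): clear
  edge (9,21)–(1,24): clear
  midpoint (41/2,9) outside
  → clear
Obstacle 3 [(13,6) (15,0) (24,0) (22,6)]:
  edge (13,6)–(15,0): clear
  edge (15,0)–(24,0): clear
  edge (24,0)–(22,6): clear
  edge (22,6)–(13,6): clear
  midpoint (41/2,9) outside
  → clear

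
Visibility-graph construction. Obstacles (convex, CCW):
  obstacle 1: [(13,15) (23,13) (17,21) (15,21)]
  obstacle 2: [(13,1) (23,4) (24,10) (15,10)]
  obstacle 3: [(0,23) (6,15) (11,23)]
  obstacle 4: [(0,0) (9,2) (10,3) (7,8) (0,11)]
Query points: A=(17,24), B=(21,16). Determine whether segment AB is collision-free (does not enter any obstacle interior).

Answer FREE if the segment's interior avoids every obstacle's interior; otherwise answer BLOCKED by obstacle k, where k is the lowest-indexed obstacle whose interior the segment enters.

FREE

Obstacle 1 [(13,15) (23,13) (17,21) (15,21)]:
  edge (13,15)–(23,13): clear
  edge (23,13)–(17,21): clear
  edge (17,21)–(15,21): clear
  edge (15,21)–(13,15): clear
  midpoint (19,20) outside
  → clear
Obstacle 2 [(13,1) (23,4) (24,10) (15,10)]:
  edge (13,1)–(23,4): clear
  edge (23,4)–(24,10): clear
  edge (24,10)–(15,10): clear
  edge (15,10)–(13,1): clear
  midpoint (19,20) outside
  → clear
Obstacle 3 [(0,23) (6,15) (11,23)]:
  edge (0,23)–(6,15): clear
  edge (6,15)–(11,23): clear
  edge (11,23)–(0,23): clear
  midpoint (19,20) outside
  → clear
Obstacle 4 [(0,0) (9,2) (10,3) (7,8) (0,11)]:
  edge (0,0)–(9,2): clear
  edge (9,2)–(10,3): clear
  edge (10,3)–(7,8): clear
  edge (7,8)–(0,11): clear
  edge (0,11)–(0,0): clear
  midpoint (19,20) outside
  → clear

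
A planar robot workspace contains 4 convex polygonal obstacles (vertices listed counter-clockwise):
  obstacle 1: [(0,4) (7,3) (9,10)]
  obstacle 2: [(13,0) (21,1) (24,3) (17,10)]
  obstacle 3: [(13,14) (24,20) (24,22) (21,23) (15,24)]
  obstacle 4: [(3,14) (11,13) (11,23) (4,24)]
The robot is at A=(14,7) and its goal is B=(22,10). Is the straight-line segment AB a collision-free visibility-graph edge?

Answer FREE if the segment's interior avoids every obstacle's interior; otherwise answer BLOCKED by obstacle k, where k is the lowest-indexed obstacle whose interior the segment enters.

Obstacle 1 [(0,4) (7,3) (9,10)]:
  edge (0,4)–(7,3): clear
  edge (7,3)–(9,10): clear
  edge (9,10)–(0,4): clear
  midpoint (18,17/2) outside
  → clear
Obstacle 2 [(13,0) (21,1) (24,3) (17,10)]:
  edge (13,0)–(21,1): clear
  edge (21,1)–(24,3): clear
  edge (24,3)–(17,10): crosses AB
  edge (17,10)–(13,0): crosses AB
  → BLOCKED
Obstacle 3 [(13,14) (24,20) (24,22) (21,23) (15,24)]:
  edge (13,14)–(24,20): clear
  edge (24,20)–(24,22): clear
  edge (24,22)–(21,23): clear
  edge (21,23)–(15,24): clear
  edge (15,24)–(13,14): clear
  midpoint (18,17/2) outside
  → clear
Obstacle 4 [(3,14) (11,13) (11,23) (4,24)]:
  edge (3,14)–(11,13): clear
  edge (11,13)–(11,23): clear
  edge (11,23)–(4,24): clear
  edge (4,24)–(3,14): clear
  midpoint (18,17/2) outside
  → clear

BLOCKED by obstacle 2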